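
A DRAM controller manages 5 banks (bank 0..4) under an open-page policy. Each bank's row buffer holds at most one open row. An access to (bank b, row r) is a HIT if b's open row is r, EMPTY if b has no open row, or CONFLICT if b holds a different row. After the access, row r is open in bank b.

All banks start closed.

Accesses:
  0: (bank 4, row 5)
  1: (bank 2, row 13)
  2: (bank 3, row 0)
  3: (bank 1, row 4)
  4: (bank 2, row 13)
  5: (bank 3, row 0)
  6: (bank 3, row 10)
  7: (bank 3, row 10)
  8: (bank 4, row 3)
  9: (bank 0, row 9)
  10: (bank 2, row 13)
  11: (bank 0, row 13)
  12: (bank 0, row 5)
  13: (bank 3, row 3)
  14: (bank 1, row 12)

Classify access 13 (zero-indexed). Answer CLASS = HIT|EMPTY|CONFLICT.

CLASS = CONFLICT

0: bank 4 row 5 — prev None → EMPTY
1: bank 2 row 13 — prev None → EMPTY
2: bank 3 row 0 — prev None → EMPTY
3: bank 1 row 4 — prev None → EMPTY
4: bank 2 row 13 — prev 13 → HIT
5: bank 3 row 0 — prev 0 → HIT
6: bank 3 row 10 — prev 0 → CONFLICT
7: bank 3 row 10 — prev 10 → HIT
8: bank 4 row 3 — prev 5 → CONFLICT
9: bank 0 row 9 — prev None → EMPTY
10: bank 2 row 13 — prev 13 → HIT
11: bank 0 row 13 — prev 9 → CONFLICT
12: bank 0 row 5 — prev 13 → CONFLICT
13: bank 3 row 3 — prev 10 → CONFLICT
14: bank 1 row 12 — prev 4 → CONFLICT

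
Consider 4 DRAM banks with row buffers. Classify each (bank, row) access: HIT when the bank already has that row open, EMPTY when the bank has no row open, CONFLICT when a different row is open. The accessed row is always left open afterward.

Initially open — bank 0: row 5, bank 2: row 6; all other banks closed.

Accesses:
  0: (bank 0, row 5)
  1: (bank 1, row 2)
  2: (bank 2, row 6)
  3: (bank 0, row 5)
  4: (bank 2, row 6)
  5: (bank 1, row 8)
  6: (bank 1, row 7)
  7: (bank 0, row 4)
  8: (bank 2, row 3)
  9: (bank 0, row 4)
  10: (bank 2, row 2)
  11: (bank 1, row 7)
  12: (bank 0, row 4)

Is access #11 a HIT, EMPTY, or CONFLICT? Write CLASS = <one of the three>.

0: bank 0 row 5 — prev 5 → HIT
1: bank 1 row 2 — prev None → EMPTY
2: bank 2 row 6 — prev 6 → HIT
3: bank 0 row 5 — prev 5 → HIT
4: bank 2 row 6 — prev 6 → HIT
5: bank 1 row 8 — prev 2 → CONFLICT
6: bank 1 row 7 — prev 8 → CONFLICT
7: bank 0 row 4 — prev 5 → CONFLICT
8: bank 2 row 3 — prev 6 → CONFLICT
9: bank 0 row 4 — prev 4 → HIT
10: bank 2 row 2 — prev 3 → CONFLICT
11: bank 1 row 7 — prev 7 → HIT
12: bank 0 row 4 — prev 4 → HIT

CLASS = HIT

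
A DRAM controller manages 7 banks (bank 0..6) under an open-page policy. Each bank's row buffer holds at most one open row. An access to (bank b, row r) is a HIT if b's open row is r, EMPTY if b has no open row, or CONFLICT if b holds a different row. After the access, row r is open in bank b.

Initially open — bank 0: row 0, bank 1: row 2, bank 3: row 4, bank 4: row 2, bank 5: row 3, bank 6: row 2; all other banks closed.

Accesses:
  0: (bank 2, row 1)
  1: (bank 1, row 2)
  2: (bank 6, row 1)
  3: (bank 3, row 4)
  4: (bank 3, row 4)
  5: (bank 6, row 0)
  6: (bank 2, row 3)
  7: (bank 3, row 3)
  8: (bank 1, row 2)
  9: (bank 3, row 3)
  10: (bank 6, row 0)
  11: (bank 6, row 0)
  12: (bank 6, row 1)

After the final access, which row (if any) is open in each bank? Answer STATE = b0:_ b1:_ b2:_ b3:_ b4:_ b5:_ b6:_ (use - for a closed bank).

step 0: bank2 None->1 [EMPTY]
step 1: bank1 2->2 [HIT]
step 2: bank6 2->1 [CONFLICT]
step 3: bank3 4->4 [HIT]
step 4: bank3 4->4 [HIT]
step 5: bank6 1->0 [CONFLICT]
step 6: bank2 1->3 [CONFLICT]
step 7: bank3 4->3 [CONFLICT]
step 8: bank1 2->2 [HIT]
step 9: bank3 3->3 [HIT]
step 10: bank6 0->0 [HIT]
step 11: bank6 0->0 [HIT]
step 12: bank6 0->1 [CONFLICT]

STATE = b0:0 b1:2 b2:3 b3:3 b4:2 b5:3 b6:1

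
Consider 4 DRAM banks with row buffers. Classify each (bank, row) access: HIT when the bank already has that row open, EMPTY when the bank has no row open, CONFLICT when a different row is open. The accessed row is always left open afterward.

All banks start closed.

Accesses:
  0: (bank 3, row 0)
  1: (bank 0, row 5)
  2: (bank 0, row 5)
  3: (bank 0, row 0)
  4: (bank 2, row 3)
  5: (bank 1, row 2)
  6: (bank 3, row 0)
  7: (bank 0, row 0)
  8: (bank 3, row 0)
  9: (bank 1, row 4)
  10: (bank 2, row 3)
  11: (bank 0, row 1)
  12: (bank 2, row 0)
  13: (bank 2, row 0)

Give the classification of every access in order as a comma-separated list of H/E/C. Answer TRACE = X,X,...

TRACE = E,E,H,C,E,E,H,H,H,C,H,C,C,H

0: bank 3 row 0 — prev None → EMPTY
1: bank 0 row 5 — prev None → EMPTY
2: bank 0 row 5 — prev 5 → HIT
3: bank 0 row 0 — prev 5 → CONFLICT
4: bank 2 row 3 — prev None → EMPTY
5: bank 1 row 2 — prev None → EMPTY
6: bank 3 row 0 — prev 0 → HIT
7: bank 0 row 0 — prev 0 → HIT
8: bank 3 row 0 — prev 0 → HIT
9: bank 1 row 4 — prev 2 → CONFLICT
10: bank 2 row 3 — prev 3 → HIT
11: bank 0 row 1 — prev 0 → CONFLICT
12: bank 2 row 0 — prev 3 → CONFLICT
13: bank 2 row 0 — prev 0 → HIT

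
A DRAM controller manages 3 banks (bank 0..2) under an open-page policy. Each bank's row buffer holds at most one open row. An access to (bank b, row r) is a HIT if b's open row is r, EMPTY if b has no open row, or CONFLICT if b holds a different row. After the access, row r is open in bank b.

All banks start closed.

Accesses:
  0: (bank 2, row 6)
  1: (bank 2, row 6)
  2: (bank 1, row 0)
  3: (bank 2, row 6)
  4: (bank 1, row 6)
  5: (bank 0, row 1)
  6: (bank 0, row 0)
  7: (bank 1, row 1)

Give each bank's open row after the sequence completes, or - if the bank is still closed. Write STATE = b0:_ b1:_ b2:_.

STATE = b0:0 b1:1 b2:6

#0 (2,6) E
#1 (2,6) H  (was 6)
#2 (1,0) E
#3 (2,6) H  (was 6)
#4 (1,6) C  (was 0)
#5 (0,1) E
#6 (0,0) C  (was 1)
#7 (1,1) C  (was 6)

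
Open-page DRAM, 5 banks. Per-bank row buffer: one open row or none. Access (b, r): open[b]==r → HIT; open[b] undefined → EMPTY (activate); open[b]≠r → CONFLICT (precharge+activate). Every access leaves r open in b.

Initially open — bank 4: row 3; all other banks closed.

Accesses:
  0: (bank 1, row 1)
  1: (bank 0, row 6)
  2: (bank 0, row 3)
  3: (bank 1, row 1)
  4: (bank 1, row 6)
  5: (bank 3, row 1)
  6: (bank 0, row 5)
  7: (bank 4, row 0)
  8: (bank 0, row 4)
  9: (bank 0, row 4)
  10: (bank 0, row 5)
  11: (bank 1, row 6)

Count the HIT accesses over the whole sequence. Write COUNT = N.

  [0] b1 r1: no row ⇒ E
  [1] b0 r6: no row ⇒ E
  [2] b0 r3: had r6 ⇒ C
  [3] b1 r1: had r1 ⇒ H
  [4] b1 r6: had r1 ⇒ C
  [5] b3 r1: no row ⇒ E
  [6] b0 r5: had r3 ⇒ C
  [7] b4 r0: had r3 ⇒ C
  [8] b0 r4: had r5 ⇒ C
  [9] b0 r4: had r4 ⇒ H
  [10] b0 r5: had r4 ⇒ C
  [11] b1 r6: had r6 ⇒ H

COUNT = 3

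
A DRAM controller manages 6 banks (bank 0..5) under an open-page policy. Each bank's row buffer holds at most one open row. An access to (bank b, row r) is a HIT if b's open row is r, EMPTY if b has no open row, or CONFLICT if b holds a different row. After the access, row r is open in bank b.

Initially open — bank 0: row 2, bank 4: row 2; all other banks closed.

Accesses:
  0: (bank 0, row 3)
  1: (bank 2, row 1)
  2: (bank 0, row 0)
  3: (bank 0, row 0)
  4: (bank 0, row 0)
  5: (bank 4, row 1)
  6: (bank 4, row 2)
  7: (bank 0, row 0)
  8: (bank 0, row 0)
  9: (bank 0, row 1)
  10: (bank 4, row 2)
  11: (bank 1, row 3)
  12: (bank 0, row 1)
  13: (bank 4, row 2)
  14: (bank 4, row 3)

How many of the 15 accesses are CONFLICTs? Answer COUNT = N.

#0 (0,3) C  (was 2)
#1 (2,1) E
#2 (0,0) C  (was 3)
#3 (0,0) H  (was 0)
#4 (0,0) H  (was 0)
#5 (4,1) C  (was 2)
#6 (4,2) C  (was 1)
#7 (0,0) H  (was 0)
#8 (0,0) H  (was 0)
#9 (0,1) C  (was 0)
#10 (4,2) H  (was 2)
#11 (1,3) E
#12 (0,1) H  (was 1)
#13 (4,2) H  (was 2)
#14 (4,3) C  (was 2)

COUNT = 6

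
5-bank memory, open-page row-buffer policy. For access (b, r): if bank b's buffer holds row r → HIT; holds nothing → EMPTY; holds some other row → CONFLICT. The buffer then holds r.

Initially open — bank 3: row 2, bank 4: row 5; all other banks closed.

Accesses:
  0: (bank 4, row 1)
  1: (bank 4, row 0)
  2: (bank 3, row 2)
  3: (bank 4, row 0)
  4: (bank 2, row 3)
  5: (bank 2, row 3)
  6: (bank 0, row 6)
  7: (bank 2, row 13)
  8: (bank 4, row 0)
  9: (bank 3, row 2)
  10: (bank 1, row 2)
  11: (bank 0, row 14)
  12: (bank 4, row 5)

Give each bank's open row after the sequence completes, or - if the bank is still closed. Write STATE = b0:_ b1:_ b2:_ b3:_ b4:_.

STATE = b0:14 b1:2 b2:13 b3:2 b4:5

step 0: bank4 5->1 [CONFLICT]
step 1: bank4 1->0 [CONFLICT]
step 2: bank3 2->2 [HIT]
step 3: bank4 0->0 [HIT]
step 4: bank2 None->3 [EMPTY]
step 5: bank2 3->3 [HIT]
step 6: bank0 None->6 [EMPTY]
step 7: bank2 3->13 [CONFLICT]
step 8: bank4 0->0 [HIT]
step 9: bank3 2->2 [HIT]
step 10: bank1 None->2 [EMPTY]
step 11: bank0 6->14 [CONFLICT]
step 12: bank4 0->5 [CONFLICT]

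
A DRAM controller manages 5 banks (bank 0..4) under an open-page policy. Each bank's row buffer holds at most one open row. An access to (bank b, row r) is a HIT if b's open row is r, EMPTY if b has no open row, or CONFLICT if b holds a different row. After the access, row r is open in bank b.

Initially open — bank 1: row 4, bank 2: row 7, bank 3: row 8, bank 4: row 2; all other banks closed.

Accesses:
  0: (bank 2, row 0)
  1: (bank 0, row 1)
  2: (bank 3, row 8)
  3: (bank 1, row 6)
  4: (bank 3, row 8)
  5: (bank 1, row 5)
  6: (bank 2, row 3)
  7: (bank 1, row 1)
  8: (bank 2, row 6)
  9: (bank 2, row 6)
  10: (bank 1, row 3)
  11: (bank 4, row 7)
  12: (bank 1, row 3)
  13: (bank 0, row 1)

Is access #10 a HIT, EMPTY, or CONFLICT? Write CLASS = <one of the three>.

CLASS = CONFLICT

#0 (2,0) C  (was 7)
#1 (0,1) E
#2 (3,8) H  (was 8)
#3 (1,6) C  (was 4)
#4 (3,8) H  (was 8)
#5 (1,5) C  (was 6)
#6 (2,3) C  (was 0)
#7 (1,1) C  (was 5)
#8 (2,6) C  (was 3)
#9 (2,6) H  (was 6)
#10 (1,3) C  (was 1)
#11 (4,7) C  (was 2)
#12 (1,3) H  (was 3)
#13 (0,1) H  (was 1)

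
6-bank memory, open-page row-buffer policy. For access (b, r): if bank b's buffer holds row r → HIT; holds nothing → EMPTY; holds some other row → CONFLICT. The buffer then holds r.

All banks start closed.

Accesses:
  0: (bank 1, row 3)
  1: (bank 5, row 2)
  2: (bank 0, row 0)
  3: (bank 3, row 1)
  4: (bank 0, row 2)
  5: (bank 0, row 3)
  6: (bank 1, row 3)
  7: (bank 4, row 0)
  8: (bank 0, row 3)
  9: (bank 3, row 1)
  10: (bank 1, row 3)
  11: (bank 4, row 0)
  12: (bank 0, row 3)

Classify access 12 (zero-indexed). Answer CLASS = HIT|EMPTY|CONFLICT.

  [0] b1 r3: no row ⇒ E
  [1] b5 r2: no row ⇒ E
  [2] b0 r0: no row ⇒ E
  [3] b3 r1: no row ⇒ E
  [4] b0 r2: had r0 ⇒ C
  [5] b0 r3: had r2 ⇒ C
  [6] b1 r3: had r3 ⇒ H
  [7] b4 r0: no row ⇒ E
  [8] b0 r3: had r3 ⇒ H
  [9] b3 r1: had r1 ⇒ H
  [10] b1 r3: had r3 ⇒ H
  [11] b4 r0: had r0 ⇒ H
  [12] b0 r3: had r3 ⇒ H

CLASS = HIT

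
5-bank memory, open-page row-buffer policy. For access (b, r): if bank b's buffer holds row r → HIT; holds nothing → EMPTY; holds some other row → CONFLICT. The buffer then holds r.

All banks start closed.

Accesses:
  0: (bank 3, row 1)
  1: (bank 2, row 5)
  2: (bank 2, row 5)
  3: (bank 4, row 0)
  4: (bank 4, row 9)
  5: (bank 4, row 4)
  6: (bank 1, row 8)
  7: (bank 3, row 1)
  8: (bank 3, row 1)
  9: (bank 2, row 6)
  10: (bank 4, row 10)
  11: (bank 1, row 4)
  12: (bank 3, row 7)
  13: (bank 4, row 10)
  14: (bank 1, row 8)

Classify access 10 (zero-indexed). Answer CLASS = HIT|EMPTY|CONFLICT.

0: bank 3 row 1 — prev None → EMPTY
1: bank 2 row 5 — prev None → EMPTY
2: bank 2 row 5 — prev 5 → HIT
3: bank 4 row 0 — prev None → EMPTY
4: bank 4 row 9 — prev 0 → CONFLICT
5: bank 4 row 4 — prev 9 → CONFLICT
6: bank 1 row 8 — prev None → EMPTY
7: bank 3 row 1 — prev 1 → HIT
8: bank 3 row 1 — prev 1 → HIT
9: bank 2 row 6 — prev 5 → CONFLICT
10: bank 4 row 10 — prev 4 → CONFLICT
11: bank 1 row 4 — prev 8 → CONFLICT
12: bank 3 row 7 — prev 1 → CONFLICT
13: bank 4 row 10 — prev 10 → HIT
14: bank 1 row 8 — prev 4 → CONFLICT

CLASS = CONFLICT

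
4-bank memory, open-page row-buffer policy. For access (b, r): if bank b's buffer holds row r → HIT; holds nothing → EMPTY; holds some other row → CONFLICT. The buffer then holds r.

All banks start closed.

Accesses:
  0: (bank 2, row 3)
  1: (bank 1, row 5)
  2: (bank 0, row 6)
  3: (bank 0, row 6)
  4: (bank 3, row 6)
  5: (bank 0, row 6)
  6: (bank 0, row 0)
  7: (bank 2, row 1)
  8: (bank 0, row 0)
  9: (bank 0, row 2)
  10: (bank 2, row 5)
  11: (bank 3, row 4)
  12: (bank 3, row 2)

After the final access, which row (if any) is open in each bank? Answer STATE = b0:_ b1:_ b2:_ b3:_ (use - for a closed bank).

0: bank 2 row 3 — prev None → EMPTY
1: bank 1 row 5 — prev None → EMPTY
2: bank 0 row 6 — prev None → EMPTY
3: bank 0 row 6 — prev 6 → HIT
4: bank 3 row 6 — prev None → EMPTY
5: bank 0 row 6 — prev 6 → HIT
6: bank 0 row 0 — prev 6 → CONFLICT
7: bank 2 row 1 — prev 3 → CONFLICT
8: bank 0 row 0 — prev 0 → HIT
9: bank 0 row 2 — prev 0 → CONFLICT
10: bank 2 row 5 — prev 1 → CONFLICT
11: bank 3 row 4 — prev 6 → CONFLICT
12: bank 3 row 2 — prev 4 → CONFLICT

STATE = b0:2 b1:5 b2:5 b3:2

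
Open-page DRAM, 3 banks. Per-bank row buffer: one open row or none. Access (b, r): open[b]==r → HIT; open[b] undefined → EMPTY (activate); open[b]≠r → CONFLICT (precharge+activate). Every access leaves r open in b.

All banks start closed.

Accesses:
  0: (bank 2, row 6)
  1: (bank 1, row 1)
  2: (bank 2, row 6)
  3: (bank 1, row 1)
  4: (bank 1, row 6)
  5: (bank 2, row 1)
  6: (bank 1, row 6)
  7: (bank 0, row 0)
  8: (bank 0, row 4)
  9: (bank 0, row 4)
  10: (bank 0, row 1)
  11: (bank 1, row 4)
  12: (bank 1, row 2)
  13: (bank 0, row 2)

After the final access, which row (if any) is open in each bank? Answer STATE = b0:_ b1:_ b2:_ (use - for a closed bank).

STATE = b0:2 b1:2 b2:1

step 0: bank2 None->6 [EMPTY]
step 1: bank1 None->1 [EMPTY]
step 2: bank2 6->6 [HIT]
step 3: bank1 1->1 [HIT]
step 4: bank1 1->6 [CONFLICT]
step 5: bank2 6->1 [CONFLICT]
step 6: bank1 6->6 [HIT]
step 7: bank0 None->0 [EMPTY]
step 8: bank0 0->4 [CONFLICT]
step 9: bank0 4->4 [HIT]
step 10: bank0 4->1 [CONFLICT]
step 11: bank1 6->4 [CONFLICT]
step 12: bank1 4->2 [CONFLICT]
step 13: bank0 1->2 [CONFLICT]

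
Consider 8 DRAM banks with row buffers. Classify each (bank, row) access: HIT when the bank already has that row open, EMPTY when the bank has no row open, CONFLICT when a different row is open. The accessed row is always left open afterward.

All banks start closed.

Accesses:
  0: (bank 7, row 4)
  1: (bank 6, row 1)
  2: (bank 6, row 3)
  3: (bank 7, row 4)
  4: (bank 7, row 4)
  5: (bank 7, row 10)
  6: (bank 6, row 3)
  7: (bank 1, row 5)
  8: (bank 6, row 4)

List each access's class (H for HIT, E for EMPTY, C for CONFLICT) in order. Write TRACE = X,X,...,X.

  [0] b7 r4: no row ⇒ E
  [1] b6 r1: no row ⇒ E
  [2] b6 r3: had r1 ⇒ C
  [3] b7 r4: had r4 ⇒ H
  [4] b7 r4: had r4 ⇒ H
  [5] b7 r10: had r4 ⇒ C
  [6] b6 r3: had r3 ⇒ H
  [7] b1 r5: no row ⇒ E
  [8] b6 r4: had r3 ⇒ C

TRACE = E,E,C,H,H,C,H,E,C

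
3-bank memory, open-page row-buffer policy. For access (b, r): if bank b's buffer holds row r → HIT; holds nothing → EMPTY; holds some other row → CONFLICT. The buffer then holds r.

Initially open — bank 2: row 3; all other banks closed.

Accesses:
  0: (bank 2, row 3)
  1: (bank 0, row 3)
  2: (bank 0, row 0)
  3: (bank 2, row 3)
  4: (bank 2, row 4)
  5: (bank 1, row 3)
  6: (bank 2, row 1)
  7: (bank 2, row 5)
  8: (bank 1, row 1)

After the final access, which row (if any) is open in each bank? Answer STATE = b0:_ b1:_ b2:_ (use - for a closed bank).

STATE = b0:0 b1:1 b2:5

step 0: bank2 3->3 [HIT]
step 1: bank0 None->3 [EMPTY]
step 2: bank0 3->0 [CONFLICT]
step 3: bank2 3->3 [HIT]
step 4: bank2 3->4 [CONFLICT]
step 5: bank1 None->3 [EMPTY]
step 6: bank2 4->1 [CONFLICT]
step 7: bank2 1->5 [CONFLICT]
step 8: bank1 3->1 [CONFLICT]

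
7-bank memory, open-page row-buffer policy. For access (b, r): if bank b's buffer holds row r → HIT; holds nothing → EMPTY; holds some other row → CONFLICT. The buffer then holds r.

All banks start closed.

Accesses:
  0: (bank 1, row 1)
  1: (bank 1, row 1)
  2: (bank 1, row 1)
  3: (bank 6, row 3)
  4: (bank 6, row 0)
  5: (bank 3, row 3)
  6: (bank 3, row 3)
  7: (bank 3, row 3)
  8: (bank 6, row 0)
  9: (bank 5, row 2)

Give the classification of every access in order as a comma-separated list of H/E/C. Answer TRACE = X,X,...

TRACE = E,H,H,E,C,E,H,H,H,E

step 0: bank1 None->1 [EMPTY]
step 1: bank1 1->1 [HIT]
step 2: bank1 1->1 [HIT]
step 3: bank6 None->3 [EMPTY]
step 4: bank6 3->0 [CONFLICT]
step 5: bank3 None->3 [EMPTY]
step 6: bank3 3->3 [HIT]
step 7: bank3 3->3 [HIT]
step 8: bank6 0->0 [HIT]
step 9: bank5 None->2 [EMPTY]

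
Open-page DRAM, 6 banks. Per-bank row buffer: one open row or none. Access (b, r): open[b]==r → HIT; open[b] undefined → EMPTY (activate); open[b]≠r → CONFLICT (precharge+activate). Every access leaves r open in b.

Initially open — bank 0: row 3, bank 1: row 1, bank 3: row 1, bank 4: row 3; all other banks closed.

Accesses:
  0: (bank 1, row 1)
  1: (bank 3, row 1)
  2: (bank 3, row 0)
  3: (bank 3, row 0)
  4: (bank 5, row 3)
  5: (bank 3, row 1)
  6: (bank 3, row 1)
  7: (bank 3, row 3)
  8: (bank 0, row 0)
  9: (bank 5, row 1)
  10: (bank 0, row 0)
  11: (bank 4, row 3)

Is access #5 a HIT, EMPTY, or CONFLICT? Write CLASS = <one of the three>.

0: bank 1 row 1 — prev 1 → HIT
1: bank 3 row 1 — prev 1 → HIT
2: bank 3 row 0 — prev 1 → CONFLICT
3: bank 3 row 0 — prev 0 → HIT
4: bank 5 row 3 — prev None → EMPTY
5: bank 3 row 1 — prev 0 → CONFLICT
6: bank 3 row 1 — prev 1 → HIT
7: bank 3 row 3 — prev 1 → CONFLICT
8: bank 0 row 0 — prev 3 → CONFLICT
9: bank 5 row 1 — prev 3 → CONFLICT
10: bank 0 row 0 — prev 0 → HIT
11: bank 4 row 3 — prev 3 → HIT

CLASS = CONFLICT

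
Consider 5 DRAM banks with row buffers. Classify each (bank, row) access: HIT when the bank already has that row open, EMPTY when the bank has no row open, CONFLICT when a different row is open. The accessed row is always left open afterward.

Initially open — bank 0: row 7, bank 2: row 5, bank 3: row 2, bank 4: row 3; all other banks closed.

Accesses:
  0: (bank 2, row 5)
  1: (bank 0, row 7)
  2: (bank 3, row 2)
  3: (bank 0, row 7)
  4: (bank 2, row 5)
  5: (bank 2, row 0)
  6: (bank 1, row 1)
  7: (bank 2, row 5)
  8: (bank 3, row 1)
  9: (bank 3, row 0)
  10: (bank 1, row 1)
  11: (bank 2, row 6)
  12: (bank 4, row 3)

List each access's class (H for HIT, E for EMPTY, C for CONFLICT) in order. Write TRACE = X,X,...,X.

  [0] b2 r5: had r5 ⇒ H
  [1] b0 r7: had r7 ⇒ H
  [2] b3 r2: had r2 ⇒ H
  [3] b0 r7: had r7 ⇒ H
  [4] b2 r5: had r5 ⇒ H
  [5] b2 r0: had r5 ⇒ C
  [6] b1 r1: no row ⇒ E
  [7] b2 r5: had r0 ⇒ C
  [8] b3 r1: had r2 ⇒ C
  [9] b3 r0: had r1 ⇒ C
  [10] b1 r1: had r1 ⇒ H
  [11] b2 r6: had r5 ⇒ C
  [12] b4 r3: had r3 ⇒ H

TRACE = H,H,H,H,H,C,E,C,C,C,H,C,H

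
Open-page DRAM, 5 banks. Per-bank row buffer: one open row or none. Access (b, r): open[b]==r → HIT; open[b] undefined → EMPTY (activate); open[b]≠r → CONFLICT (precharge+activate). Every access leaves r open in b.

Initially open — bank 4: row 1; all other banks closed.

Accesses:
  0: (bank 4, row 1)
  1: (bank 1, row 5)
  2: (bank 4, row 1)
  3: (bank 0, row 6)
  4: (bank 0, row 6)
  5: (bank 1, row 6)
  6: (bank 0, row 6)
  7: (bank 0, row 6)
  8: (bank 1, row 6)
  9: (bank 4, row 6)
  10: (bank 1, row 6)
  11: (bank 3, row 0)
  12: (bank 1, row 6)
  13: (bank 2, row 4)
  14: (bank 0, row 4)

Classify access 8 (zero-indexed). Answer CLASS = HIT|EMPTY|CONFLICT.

CLASS = HIT

step 0: bank4 1->1 [HIT]
step 1: bank1 None->5 [EMPTY]
step 2: bank4 1->1 [HIT]
step 3: bank0 None->6 [EMPTY]
step 4: bank0 6->6 [HIT]
step 5: bank1 5->6 [CONFLICT]
step 6: bank0 6->6 [HIT]
step 7: bank0 6->6 [HIT]
step 8: bank1 6->6 [HIT]
step 9: bank4 1->6 [CONFLICT]
step 10: bank1 6->6 [HIT]
step 11: bank3 None->0 [EMPTY]
step 12: bank1 6->6 [HIT]
step 13: bank2 None->4 [EMPTY]
step 14: bank0 6->4 [CONFLICT]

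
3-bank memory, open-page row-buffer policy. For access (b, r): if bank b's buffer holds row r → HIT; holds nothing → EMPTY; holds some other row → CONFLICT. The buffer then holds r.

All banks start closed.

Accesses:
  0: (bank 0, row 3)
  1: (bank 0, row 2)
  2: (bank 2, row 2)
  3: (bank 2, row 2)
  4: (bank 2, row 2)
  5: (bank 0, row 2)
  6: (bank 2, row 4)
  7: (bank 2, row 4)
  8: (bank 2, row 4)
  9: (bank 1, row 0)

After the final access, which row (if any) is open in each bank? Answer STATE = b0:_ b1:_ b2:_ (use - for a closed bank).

STATE = b0:2 b1:0 b2:4

  [0] b0 r3: no row ⇒ E
  [1] b0 r2: had r3 ⇒ C
  [2] b2 r2: no row ⇒ E
  [3] b2 r2: had r2 ⇒ H
  [4] b2 r2: had r2 ⇒ H
  [5] b0 r2: had r2 ⇒ H
  [6] b2 r4: had r2 ⇒ C
  [7] b2 r4: had r4 ⇒ H
  [8] b2 r4: had r4 ⇒ H
  [9] b1 r0: no row ⇒ E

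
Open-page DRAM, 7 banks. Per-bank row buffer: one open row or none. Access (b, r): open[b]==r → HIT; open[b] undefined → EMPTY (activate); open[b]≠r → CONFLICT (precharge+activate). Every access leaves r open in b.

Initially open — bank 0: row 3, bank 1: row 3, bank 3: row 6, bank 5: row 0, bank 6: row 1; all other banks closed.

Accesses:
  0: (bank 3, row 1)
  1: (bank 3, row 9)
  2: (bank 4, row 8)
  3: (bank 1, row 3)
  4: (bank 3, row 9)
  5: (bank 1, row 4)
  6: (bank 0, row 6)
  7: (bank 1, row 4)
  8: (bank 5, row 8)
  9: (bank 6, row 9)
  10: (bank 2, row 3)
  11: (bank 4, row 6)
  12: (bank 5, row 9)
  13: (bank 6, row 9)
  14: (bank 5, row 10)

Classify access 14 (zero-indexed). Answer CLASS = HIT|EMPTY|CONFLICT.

CLASS = CONFLICT

#0 (3,1) C  (was 6)
#1 (3,9) C  (was 1)
#2 (4,8) E
#3 (1,3) H  (was 3)
#4 (3,9) H  (was 9)
#5 (1,4) C  (was 3)
#6 (0,6) C  (was 3)
#7 (1,4) H  (was 4)
#8 (5,8) C  (was 0)
#9 (6,9) C  (was 1)
#10 (2,3) E
#11 (4,6) C  (was 8)
#12 (5,9) C  (was 8)
#13 (6,9) H  (was 9)
#14 (5,10) C  (was 9)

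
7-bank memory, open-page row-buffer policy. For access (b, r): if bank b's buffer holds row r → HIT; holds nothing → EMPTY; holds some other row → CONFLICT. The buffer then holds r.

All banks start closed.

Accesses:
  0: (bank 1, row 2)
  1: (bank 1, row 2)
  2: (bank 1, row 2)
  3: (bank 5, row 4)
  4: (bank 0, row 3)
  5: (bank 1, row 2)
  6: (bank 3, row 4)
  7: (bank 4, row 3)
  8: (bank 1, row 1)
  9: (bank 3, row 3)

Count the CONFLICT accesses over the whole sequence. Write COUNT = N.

COUNT = 2

#0 (1,2) E
#1 (1,2) H  (was 2)
#2 (1,2) H  (was 2)
#3 (5,4) E
#4 (0,3) E
#5 (1,2) H  (was 2)
#6 (3,4) E
#7 (4,3) E
#8 (1,1) C  (was 2)
#9 (3,3) C  (was 4)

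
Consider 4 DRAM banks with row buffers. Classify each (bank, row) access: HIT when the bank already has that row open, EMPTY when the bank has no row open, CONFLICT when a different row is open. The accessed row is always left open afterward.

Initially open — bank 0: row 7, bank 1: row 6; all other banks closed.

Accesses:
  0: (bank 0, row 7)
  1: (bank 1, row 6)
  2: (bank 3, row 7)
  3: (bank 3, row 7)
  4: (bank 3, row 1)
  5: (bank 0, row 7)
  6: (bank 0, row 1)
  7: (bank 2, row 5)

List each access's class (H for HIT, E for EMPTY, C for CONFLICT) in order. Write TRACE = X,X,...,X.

TRACE = H,H,E,H,C,H,C,E

#0 (0,7) H  (was 7)
#1 (1,6) H  (was 6)
#2 (3,7) E
#3 (3,7) H  (was 7)
#4 (3,1) C  (was 7)
#5 (0,7) H  (was 7)
#6 (0,1) C  (was 7)
#7 (2,5) E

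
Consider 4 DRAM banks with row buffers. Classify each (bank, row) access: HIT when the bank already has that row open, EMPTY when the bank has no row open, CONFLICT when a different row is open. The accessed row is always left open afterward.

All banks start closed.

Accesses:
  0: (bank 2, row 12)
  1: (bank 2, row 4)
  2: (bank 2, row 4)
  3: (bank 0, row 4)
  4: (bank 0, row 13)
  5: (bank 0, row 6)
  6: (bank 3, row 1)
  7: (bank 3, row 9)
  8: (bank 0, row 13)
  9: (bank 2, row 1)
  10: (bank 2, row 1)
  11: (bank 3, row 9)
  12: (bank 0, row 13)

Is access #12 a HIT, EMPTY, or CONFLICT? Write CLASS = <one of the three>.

step 0: bank2 None->12 [EMPTY]
step 1: bank2 12->4 [CONFLICT]
step 2: bank2 4->4 [HIT]
step 3: bank0 None->4 [EMPTY]
step 4: bank0 4->13 [CONFLICT]
step 5: bank0 13->6 [CONFLICT]
step 6: bank3 None->1 [EMPTY]
step 7: bank3 1->9 [CONFLICT]
step 8: bank0 6->13 [CONFLICT]
step 9: bank2 4->1 [CONFLICT]
step 10: bank2 1->1 [HIT]
step 11: bank3 9->9 [HIT]
step 12: bank0 13->13 [HIT]

CLASS = HIT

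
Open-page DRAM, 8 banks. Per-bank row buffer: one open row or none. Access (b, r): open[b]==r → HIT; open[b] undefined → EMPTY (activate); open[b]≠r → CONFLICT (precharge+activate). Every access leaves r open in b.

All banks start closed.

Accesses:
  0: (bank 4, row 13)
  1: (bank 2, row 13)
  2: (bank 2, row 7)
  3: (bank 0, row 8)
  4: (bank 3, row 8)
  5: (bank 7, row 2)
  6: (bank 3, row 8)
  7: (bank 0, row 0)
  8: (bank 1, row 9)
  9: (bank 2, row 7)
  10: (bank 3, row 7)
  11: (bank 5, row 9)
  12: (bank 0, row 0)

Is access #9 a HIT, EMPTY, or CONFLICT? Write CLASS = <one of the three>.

0: bank 4 row 13 — prev None → EMPTY
1: bank 2 row 13 — prev None → EMPTY
2: bank 2 row 7 — prev 13 → CONFLICT
3: bank 0 row 8 — prev None → EMPTY
4: bank 3 row 8 — prev None → EMPTY
5: bank 7 row 2 — prev None → EMPTY
6: bank 3 row 8 — prev 8 → HIT
7: bank 0 row 0 — prev 8 → CONFLICT
8: bank 1 row 9 — prev None → EMPTY
9: bank 2 row 7 — prev 7 → HIT
10: bank 3 row 7 — prev 8 → CONFLICT
11: bank 5 row 9 — prev None → EMPTY
12: bank 0 row 0 — prev 0 → HIT

CLASS = HIT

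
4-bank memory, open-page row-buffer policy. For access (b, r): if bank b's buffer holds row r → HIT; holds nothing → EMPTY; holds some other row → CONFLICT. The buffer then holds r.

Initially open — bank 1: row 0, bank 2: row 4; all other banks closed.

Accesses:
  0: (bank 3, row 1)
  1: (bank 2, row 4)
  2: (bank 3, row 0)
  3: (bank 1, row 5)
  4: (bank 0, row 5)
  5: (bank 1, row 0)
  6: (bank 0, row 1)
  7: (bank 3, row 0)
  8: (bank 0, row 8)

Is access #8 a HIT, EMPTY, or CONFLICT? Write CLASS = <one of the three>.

CLASS = CONFLICT

step 0: bank3 None->1 [EMPTY]
step 1: bank2 4->4 [HIT]
step 2: bank3 1->0 [CONFLICT]
step 3: bank1 0->5 [CONFLICT]
step 4: bank0 None->5 [EMPTY]
step 5: bank1 5->0 [CONFLICT]
step 6: bank0 5->1 [CONFLICT]
step 7: bank3 0->0 [HIT]
step 8: bank0 1->8 [CONFLICT]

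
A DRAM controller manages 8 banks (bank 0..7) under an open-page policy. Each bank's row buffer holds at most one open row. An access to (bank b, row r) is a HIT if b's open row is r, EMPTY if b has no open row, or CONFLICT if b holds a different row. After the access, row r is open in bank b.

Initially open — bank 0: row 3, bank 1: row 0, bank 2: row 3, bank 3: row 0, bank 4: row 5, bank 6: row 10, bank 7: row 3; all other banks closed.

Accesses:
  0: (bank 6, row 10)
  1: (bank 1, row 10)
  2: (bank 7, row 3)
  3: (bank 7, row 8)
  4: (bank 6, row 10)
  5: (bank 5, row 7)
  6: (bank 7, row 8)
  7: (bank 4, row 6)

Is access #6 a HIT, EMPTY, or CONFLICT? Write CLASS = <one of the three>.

CLASS = HIT

#0 (6,10) H  (was 10)
#1 (1,10) C  (was 0)
#2 (7,3) H  (was 3)
#3 (7,8) C  (was 3)
#4 (6,10) H  (was 10)
#5 (5,7) E
#6 (7,8) H  (was 8)
#7 (4,6) C  (was 5)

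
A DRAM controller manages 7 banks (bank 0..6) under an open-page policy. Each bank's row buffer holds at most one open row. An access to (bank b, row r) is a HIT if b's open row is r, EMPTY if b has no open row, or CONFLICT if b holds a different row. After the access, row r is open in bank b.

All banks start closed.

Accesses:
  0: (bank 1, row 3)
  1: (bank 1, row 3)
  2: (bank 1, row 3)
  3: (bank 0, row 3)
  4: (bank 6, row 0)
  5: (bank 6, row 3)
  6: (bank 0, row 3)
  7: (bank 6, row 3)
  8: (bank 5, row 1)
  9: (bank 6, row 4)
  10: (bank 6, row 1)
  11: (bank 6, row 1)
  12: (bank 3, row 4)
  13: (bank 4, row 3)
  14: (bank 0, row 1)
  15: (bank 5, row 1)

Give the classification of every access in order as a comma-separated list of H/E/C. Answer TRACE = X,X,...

step 0: bank1 None->3 [EMPTY]
step 1: bank1 3->3 [HIT]
step 2: bank1 3->3 [HIT]
step 3: bank0 None->3 [EMPTY]
step 4: bank6 None->0 [EMPTY]
step 5: bank6 0->3 [CONFLICT]
step 6: bank0 3->3 [HIT]
step 7: bank6 3->3 [HIT]
step 8: bank5 None->1 [EMPTY]
step 9: bank6 3->4 [CONFLICT]
step 10: bank6 4->1 [CONFLICT]
step 11: bank6 1->1 [HIT]
step 12: bank3 None->4 [EMPTY]
step 13: bank4 None->3 [EMPTY]
step 14: bank0 3->1 [CONFLICT]
step 15: bank5 1->1 [HIT]

TRACE = E,H,H,E,E,C,H,H,E,C,C,H,E,E,C,H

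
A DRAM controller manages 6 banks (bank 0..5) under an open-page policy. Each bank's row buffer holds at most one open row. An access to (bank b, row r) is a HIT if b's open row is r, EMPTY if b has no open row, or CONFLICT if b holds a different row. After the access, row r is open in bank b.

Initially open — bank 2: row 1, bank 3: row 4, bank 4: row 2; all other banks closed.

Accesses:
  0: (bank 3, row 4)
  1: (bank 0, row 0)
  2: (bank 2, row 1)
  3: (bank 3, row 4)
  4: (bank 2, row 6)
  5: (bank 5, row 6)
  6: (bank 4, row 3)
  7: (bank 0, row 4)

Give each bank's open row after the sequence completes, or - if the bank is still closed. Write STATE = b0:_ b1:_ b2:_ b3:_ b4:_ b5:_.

STATE = b0:4 b1:- b2:6 b3:4 b4:3 b5:6

0: bank 3 row 4 — prev 4 → HIT
1: bank 0 row 0 — prev None → EMPTY
2: bank 2 row 1 — prev 1 → HIT
3: bank 3 row 4 — prev 4 → HIT
4: bank 2 row 6 — prev 1 → CONFLICT
5: bank 5 row 6 — prev None → EMPTY
6: bank 4 row 3 — prev 2 → CONFLICT
7: bank 0 row 4 — prev 0 → CONFLICT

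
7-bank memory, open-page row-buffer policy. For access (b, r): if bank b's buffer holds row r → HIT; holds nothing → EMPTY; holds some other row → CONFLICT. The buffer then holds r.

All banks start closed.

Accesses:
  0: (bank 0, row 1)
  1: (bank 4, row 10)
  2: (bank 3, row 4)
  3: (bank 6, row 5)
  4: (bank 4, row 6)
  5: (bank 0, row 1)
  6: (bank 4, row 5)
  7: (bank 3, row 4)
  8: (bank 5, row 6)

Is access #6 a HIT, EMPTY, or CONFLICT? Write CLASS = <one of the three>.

CLASS = CONFLICT

  [0] b0 r1: no row ⇒ E
  [1] b4 r10: no row ⇒ E
  [2] b3 r4: no row ⇒ E
  [3] b6 r5: no row ⇒ E
  [4] b4 r6: had r10 ⇒ C
  [5] b0 r1: had r1 ⇒ H
  [6] b4 r5: had r6 ⇒ C
  [7] b3 r4: had r4 ⇒ H
  [8] b5 r6: no row ⇒ E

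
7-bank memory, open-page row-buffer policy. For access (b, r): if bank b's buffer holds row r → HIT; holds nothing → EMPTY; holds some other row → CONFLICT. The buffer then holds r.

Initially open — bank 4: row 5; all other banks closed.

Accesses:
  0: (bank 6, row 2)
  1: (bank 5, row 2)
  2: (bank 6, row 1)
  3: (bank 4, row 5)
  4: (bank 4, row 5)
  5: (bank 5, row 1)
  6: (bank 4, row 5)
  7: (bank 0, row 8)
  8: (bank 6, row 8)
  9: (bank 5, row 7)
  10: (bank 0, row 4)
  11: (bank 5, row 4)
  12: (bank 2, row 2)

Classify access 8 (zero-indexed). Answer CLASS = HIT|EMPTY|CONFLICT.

CLASS = CONFLICT

  [0] b6 r2: no row ⇒ E
  [1] b5 r2: no row ⇒ E
  [2] b6 r1: had r2 ⇒ C
  [3] b4 r5: had r5 ⇒ H
  [4] b4 r5: had r5 ⇒ H
  [5] b5 r1: had r2 ⇒ C
  [6] b4 r5: had r5 ⇒ H
  [7] b0 r8: no row ⇒ E
  [8] b6 r8: had r1 ⇒ C
  [9] b5 r7: had r1 ⇒ C
  [10] b0 r4: had r8 ⇒ C
  [11] b5 r4: had r7 ⇒ C
  [12] b2 r2: no row ⇒ E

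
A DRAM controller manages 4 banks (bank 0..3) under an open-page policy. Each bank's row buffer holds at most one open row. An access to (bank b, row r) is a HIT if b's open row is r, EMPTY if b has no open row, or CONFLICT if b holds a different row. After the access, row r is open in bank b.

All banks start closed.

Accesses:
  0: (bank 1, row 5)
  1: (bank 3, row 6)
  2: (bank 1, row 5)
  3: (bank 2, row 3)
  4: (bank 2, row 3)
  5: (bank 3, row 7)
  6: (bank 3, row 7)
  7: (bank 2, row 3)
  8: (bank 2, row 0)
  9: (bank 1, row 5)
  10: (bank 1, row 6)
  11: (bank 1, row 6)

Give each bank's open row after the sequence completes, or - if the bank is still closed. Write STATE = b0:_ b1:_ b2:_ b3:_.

#0 (1,5) E
#1 (3,6) E
#2 (1,5) H  (was 5)
#3 (2,3) E
#4 (2,3) H  (was 3)
#5 (3,7) C  (was 6)
#6 (3,7) H  (was 7)
#7 (2,3) H  (was 3)
#8 (2,0) C  (was 3)
#9 (1,5) H  (was 5)
#10 (1,6) C  (was 5)
#11 (1,6) H  (was 6)

STATE = b0:- b1:6 b2:0 b3:7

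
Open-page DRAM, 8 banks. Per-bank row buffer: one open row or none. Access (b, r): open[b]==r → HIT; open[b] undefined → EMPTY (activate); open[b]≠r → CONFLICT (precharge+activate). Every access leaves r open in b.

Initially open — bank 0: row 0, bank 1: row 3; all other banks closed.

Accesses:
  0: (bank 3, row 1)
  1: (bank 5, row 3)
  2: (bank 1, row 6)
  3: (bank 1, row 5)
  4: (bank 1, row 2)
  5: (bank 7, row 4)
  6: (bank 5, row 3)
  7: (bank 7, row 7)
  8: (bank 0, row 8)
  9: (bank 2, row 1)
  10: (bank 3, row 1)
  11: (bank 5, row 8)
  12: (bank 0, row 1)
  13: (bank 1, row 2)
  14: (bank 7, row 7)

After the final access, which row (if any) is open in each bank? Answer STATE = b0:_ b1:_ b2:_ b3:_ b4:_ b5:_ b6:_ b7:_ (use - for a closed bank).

  [0] b3 r1: no row ⇒ E
  [1] b5 r3: no row ⇒ E
  [2] b1 r6: had r3 ⇒ C
  [3] b1 r5: had r6 ⇒ C
  [4] b1 r2: had r5 ⇒ C
  [5] b7 r4: no row ⇒ E
  [6] b5 r3: had r3 ⇒ H
  [7] b7 r7: had r4 ⇒ C
  [8] b0 r8: had r0 ⇒ C
  [9] b2 r1: no row ⇒ E
  [10] b3 r1: had r1 ⇒ H
  [11] b5 r8: had r3 ⇒ C
  [12] b0 r1: had r8 ⇒ C
  [13] b1 r2: had r2 ⇒ H
  [14] b7 r7: had r7 ⇒ H

STATE = b0:1 b1:2 b2:1 b3:1 b4:- b5:8 b6:- b7:7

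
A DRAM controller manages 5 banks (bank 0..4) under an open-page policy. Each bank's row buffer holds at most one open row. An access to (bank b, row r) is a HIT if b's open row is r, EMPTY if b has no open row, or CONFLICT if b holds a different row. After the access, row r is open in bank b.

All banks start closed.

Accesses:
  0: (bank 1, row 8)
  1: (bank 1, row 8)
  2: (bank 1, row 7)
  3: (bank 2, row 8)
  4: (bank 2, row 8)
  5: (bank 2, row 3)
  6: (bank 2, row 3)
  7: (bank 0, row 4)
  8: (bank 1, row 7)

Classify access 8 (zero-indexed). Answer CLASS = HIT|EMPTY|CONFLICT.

#0 (1,8) E
#1 (1,8) H  (was 8)
#2 (1,7) C  (was 8)
#3 (2,8) E
#4 (2,8) H  (was 8)
#5 (2,3) C  (was 8)
#6 (2,3) H  (was 3)
#7 (0,4) E
#8 (1,7) H  (was 7)

CLASS = HIT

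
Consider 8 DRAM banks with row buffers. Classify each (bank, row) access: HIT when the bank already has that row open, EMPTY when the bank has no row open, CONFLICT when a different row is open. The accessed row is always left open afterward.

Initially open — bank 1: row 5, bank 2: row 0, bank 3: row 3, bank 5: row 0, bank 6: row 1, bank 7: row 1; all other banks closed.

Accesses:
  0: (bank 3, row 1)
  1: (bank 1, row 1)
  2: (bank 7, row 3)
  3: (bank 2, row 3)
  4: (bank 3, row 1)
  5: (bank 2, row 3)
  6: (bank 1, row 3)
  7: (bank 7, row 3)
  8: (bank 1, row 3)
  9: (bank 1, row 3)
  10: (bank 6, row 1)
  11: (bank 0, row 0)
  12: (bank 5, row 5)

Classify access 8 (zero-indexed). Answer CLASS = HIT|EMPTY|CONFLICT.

CLASS = HIT

0: bank 3 row 1 — prev 3 → CONFLICT
1: bank 1 row 1 — prev 5 → CONFLICT
2: bank 7 row 3 — prev 1 → CONFLICT
3: bank 2 row 3 — prev 0 → CONFLICT
4: bank 3 row 1 — prev 1 → HIT
5: bank 2 row 3 — prev 3 → HIT
6: bank 1 row 3 — prev 1 → CONFLICT
7: bank 7 row 3 — prev 3 → HIT
8: bank 1 row 3 — prev 3 → HIT
9: bank 1 row 3 — prev 3 → HIT
10: bank 6 row 1 — prev 1 → HIT
11: bank 0 row 0 — prev None → EMPTY
12: bank 5 row 5 — prev 0 → CONFLICT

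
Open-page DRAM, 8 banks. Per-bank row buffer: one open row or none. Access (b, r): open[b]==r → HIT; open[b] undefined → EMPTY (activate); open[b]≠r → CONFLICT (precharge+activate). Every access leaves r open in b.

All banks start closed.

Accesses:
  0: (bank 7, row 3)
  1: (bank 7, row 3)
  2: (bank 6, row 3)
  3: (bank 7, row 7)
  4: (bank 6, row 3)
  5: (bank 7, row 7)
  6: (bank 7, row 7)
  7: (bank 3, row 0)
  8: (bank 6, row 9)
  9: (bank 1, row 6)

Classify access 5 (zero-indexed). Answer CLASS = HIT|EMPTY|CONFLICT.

CLASS = HIT

  [0] b7 r3: no row ⇒ E
  [1] b7 r3: had r3 ⇒ H
  [2] b6 r3: no row ⇒ E
  [3] b7 r7: had r3 ⇒ C
  [4] b6 r3: had r3 ⇒ H
  [5] b7 r7: had r7 ⇒ H
  [6] b7 r7: had r7 ⇒ H
  [7] b3 r0: no row ⇒ E
  [8] b6 r9: had r3 ⇒ C
  [9] b1 r6: no row ⇒ E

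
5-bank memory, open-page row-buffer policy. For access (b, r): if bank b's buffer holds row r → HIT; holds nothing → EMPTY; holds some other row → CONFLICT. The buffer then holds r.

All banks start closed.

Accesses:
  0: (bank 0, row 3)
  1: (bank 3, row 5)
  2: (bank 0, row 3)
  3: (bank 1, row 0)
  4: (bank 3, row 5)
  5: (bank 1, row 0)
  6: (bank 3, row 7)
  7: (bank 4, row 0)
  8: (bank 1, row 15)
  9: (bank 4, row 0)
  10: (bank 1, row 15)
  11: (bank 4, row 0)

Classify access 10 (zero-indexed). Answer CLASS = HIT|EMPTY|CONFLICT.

  [0] b0 r3: no row ⇒ E
  [1] b3 r5: no row ⇒ E
  [2] b0 r3: had r3 ⇒ H
  [3] b1 r0: no row ⇒ E
  [4] b3 r5: had r5 ⇒ H
  [5] b1 r0: had r0 ⇒ H
  [6] b3 r7: had r5 ⇒ C
  [7] b4 r0: no row ⇒ E
  [8] b1 r15: had r0 ⇒ C
  [9] b4 r0: had r0 ⇒ H
  [10] b1 r15: had r15 ⇒ H
  [11] b4 r0: had r0 ⇒ H

CLASS = HIT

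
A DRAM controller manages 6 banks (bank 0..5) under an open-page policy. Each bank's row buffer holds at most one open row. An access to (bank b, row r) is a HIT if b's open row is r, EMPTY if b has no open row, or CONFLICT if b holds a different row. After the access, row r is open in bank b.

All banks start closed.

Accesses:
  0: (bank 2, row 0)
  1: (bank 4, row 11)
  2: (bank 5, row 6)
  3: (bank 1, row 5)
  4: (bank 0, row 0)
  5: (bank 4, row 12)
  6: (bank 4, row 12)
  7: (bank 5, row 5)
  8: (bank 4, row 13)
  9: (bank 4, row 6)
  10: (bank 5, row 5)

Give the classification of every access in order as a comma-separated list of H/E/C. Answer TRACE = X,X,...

TRACE = E,E,E,E,E,C,H,C,C,C,H

#0 (2,0) E
#1 (4,11) E
#2 (5,6) E
#3 (1,5) E
#4 (0,0) E
#5 (4,12) C  (was 11)
#6 (4,12) H  (was 12)
#7 (5,5) C  (was 6)
#8 (4,13) C  (was 12)
#9 (4,6) C  (was 13)
#10 (5,5) H  (was 5)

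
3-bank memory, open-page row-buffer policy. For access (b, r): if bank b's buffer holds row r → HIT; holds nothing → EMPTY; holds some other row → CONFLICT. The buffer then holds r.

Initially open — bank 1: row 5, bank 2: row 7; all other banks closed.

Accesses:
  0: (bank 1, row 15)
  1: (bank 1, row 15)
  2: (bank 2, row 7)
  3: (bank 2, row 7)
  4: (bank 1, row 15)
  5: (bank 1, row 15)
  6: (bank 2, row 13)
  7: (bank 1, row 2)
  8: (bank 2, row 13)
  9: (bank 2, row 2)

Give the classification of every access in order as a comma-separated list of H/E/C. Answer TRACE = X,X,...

TRACE = C,H,H,H,H,H,C,C,H,C

#0 (1,15) C  (was 5)
#1 (1,15) H  (was 15)
#2 (2,7) H  (was 7)
#3 (2,7) H  (was 7)
#4 (1,15) H  (was 15)
#5 (1,15) H  (was 15)
#6 (2,13) C  (was 7)
#7 (1,2) C  (was 15)
#8 (2,13) H  (was 13)
#9 (2,2) C  (was 13)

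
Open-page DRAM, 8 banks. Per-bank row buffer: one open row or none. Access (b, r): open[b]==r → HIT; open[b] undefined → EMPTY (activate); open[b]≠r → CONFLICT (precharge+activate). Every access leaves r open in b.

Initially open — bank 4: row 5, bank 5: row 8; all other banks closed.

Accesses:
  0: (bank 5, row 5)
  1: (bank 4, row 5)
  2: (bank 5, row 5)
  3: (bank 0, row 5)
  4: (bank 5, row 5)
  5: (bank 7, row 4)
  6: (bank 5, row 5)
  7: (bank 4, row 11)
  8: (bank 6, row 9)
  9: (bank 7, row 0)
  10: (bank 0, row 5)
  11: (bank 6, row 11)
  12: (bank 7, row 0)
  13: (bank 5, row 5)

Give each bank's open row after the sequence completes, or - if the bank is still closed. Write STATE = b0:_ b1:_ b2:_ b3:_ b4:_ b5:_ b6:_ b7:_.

STATE = b0:5 b1:- b2:- b3:- b4:11 b5:5 b6:11 b7:0

  [0] b5 r5: had r8 ⇒ C
  [1] b4 r5: had r5 ⇒ H
  [2] b5 r5: had r5 ⇒ H
  [3] b0 r5: no row ⇒ E
  [4] b5 r5: had r5 ⇒ H
  [5] b7 r4: no row ⇒ E
  [6] b5 r5: had r5 ⇒ H
  [7] b4 r11: had r5 ⇒ C
  [8] b6 r9: no row ⇒ E
  [9] b7 r0: had r4 ⇒ C
  [10] b0 r5: had r5 ⇒ H
  [11] b6 r11: had r9 ⇒ C
  [12] b7 r0: had r0 ⇒ H
  [13] b5 r5: had r5 ⇒ H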